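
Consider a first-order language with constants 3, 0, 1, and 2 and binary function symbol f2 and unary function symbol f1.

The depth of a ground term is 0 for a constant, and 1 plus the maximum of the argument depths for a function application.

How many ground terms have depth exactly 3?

If N_k denotes the number of depth-≤k ground terms, the 4 constants give N_0 = 4, and each function symbol of arity r contributes N_{k-1}^r new terms at level k: N_k = 4 + N_{k-1}^2 + N_{k-1}.
N_0 = 4
N_1 = 4 + 4^2 + 4 = 24
N_2 = 4 + 24^2 + 24 = 604
N_3 = 4 + 604^2 + 604 = 365424
Terms of depth exactly 3: N_3 − N_2 = 365424 − 604 = 364820.

364820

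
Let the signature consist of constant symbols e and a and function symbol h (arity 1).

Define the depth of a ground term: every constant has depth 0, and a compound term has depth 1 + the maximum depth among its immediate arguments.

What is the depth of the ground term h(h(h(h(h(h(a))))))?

depth(h(a)) = 1 + depth(a) = 1 + 0 = 1
depth(h(h(a))) = 1 + depth(h(a)) = 1 + 1 = 2
depth(h(h(h(a)))) = 1 + depth(h(h(a))) = 1 + 2 = 3
depth(h(h(h(h(a))))) = 1 + depth(h(h(h(a)))) = 1 + 3 = 4
depth(h(h(h(h(h(a)))))) = 1 + depth(h(h(h(h(a))))) = 1 + 4 = 5
depth(h(h(h(h(h(h(a))))))) = 1 + depth(h(h(h(h(h(a)))))) = 1 + 5 = 6

6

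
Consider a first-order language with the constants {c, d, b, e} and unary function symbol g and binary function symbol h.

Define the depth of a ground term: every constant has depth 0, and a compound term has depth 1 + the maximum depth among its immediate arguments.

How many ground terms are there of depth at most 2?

604

Write N_k for the number of ground terms of depth ≤ k. A term of depth ≤ k is either a constant or a function symbol applied to arguments of depth ≤ k−1, so N_k = 4 + N_{k-1} + N_{k-1}^2.
N_0 = 4
N_1 = 4 + 4 + 4^2 = 24
N_2 = 4 + 24 + 24^2 = 604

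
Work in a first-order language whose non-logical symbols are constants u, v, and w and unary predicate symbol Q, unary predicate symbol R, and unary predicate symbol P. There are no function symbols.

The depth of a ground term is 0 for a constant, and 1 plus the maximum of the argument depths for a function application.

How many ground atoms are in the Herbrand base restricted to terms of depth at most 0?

First count ground terms of depth ≤ 0.
With no function symbols every ground term is a constant, so there are exactly 3 ground terms at every depth bound.
N_0 = 3
Explicitly: u, v, w.
So |H| = 3.
Each predicate of arity r yields |H|^r ground atoms (one per choice of an r-tuple from H):
  Q: 3;  R: 3;  P: 3
Total ground atoms: 3 + 3 + 3 = 9.

9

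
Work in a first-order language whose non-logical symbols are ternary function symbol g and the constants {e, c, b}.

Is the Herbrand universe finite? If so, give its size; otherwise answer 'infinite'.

The signature has at least one function symbol (g, arity 3) and at least one constant (e).
Iterating g gives infinitely many distinct ground terms: e, g(e, e, e), g(g(e, e, e), g(e, e, e), g(e, e, e)), ...
So the Herbrand universe is infinite.

infinite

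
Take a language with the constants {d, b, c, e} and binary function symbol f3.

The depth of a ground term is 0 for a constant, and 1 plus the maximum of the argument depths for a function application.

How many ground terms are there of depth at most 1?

Let N_k count ground terms of depth at most k. Each non-constant term of depth ≤ k is some function symbol applied to depth-≤(k−1) arguments, giving N_k = 4 + N_{k-1}^2.
N_0 = 4
N_1 = 4 + 4^2 = 20

20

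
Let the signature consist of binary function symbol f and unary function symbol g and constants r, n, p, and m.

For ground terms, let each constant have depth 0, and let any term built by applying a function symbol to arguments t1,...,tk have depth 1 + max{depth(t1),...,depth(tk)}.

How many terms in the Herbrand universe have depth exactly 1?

Let N_k count ground terms of depth at most k. Each non-constant term of depth ≤ k is some function symbol applied to depth-≤(k−1) arguments, giving N_k = 4 + N_{k-1}^2 + N_{k-1}.
N_0 = 4
N_1 = 4 + 4^2 + 4 = 24
Terms of depth exactly 1: N_1 − N_0 = 24 − 4 = 20.

20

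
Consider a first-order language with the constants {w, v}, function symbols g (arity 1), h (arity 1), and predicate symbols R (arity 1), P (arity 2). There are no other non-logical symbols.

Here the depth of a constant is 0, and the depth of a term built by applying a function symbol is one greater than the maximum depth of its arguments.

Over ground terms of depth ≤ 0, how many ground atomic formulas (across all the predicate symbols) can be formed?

6

First count ground terms of depth ≤ 0.
Let N_k = |{terms of depth ≤ k}|. Then N_0 = 2 and N_k = 2 + N_{k-1} + N_{k-1} for k ≥ 1 (one summand per function symbol, arity giving the exponent).
N_0 = 2
Explicitly: w, v.
So |H| = 2.
Ground atoms are formed by filling each argument slot of a predicate with a term from H, so an r-ary predicate gives |H|^r atoms:
  R: 2;  P: 2^2 = 4
Total ground atoms: 2 + 4 = 6.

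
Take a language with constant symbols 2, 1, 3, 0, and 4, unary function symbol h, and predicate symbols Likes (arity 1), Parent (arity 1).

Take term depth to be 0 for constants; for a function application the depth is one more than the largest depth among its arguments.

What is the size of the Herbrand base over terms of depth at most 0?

First count ground terms of depth ≤ 0.
Write N_k for the number of ground terms of depth ≤ k. A term of depth ≤ k is either a constant or a function symbol applied to arguments of depth ≤ k−1, so N_k = 5 + N_{k-1}.
N_0 = 5
Explicitly: 2, 1, 3, 0, 4.
So |H| = 5.
For each predicate symbol, the number of ground atoms is |H| raised to its arity; summing:
  Likes: 5;  Parent: 5
Total ground atoms: 5 + 5 = 10.

10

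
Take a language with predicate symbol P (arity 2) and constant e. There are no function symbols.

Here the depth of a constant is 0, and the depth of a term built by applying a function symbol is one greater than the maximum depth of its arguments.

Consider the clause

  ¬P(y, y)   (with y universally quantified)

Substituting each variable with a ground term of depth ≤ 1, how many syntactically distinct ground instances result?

1

Ground terms of depth ≤ 1:
  With no function symbols every ground term is a constant, so there is exactly 1 ground term at every depth bound.
  N_0 = 1
  N_1 = 1
  Explicitly: e.
So there is exactly 1 ground term available for substitution.
The variable y ranges independently over the available ground terms, and distinct assignments produce distinct instances.
Number of ground instances = 1.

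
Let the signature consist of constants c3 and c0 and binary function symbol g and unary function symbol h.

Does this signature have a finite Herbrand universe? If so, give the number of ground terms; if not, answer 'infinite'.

infinite

The signature has at least one function symbol (g, arity 2) and at least one constant (c3).
Iterating g gives infinitely many distinct ground terms: c3, g(c3, c3), g(g(c3, c3), g(c3, c3)), ...
So the Herbrand universe is infinite.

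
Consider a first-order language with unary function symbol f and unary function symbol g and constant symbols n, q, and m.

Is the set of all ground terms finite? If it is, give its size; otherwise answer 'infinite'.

infinite

The signature has at least one function symbol (f, arity 1) and at least one constant (n).
Iterating f gives infinitely many distinct ground terms: n, f(n), f(f(n)), ...
So the Herbrand universe is infinite.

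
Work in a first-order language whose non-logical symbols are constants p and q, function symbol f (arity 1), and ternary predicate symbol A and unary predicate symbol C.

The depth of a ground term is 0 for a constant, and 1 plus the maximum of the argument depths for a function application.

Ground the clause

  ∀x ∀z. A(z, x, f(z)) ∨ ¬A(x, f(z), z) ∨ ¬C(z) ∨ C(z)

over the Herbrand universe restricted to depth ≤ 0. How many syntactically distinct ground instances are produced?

Ground terms of depth ≤ 0:
  Write N_k for the number of ground terms of depth ≤ k. A term of depth ≤ k is either a constant or a function symbol applied to arguments of depth ≤ k−1, so N_k = 2 + N_{k-1}.
  N_0 = 2
So there are 2 ground terms available for substitution.
The body mentions every one of the 2 quantified variables; since ground terms form a free algebra, no two substitutions collapse to the same formula.
Number of ground instances = 2^2 = 4.

4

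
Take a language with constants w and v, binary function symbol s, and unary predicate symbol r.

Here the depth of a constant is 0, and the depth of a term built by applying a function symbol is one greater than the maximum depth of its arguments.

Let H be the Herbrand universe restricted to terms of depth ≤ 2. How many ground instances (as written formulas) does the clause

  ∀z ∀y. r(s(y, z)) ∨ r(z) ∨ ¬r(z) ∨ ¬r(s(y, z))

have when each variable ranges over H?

Ground terms of depth ≤ 2:
  Let N_k count ground terms of depth at most k. Each non-constant term of depth ≤ k is some function symbol applied to depth-≤(k−1) arguments, giving N_k = 2 + N_{k-1}^2.
  N_0 = 2
  N_1 = 2 + 2^2 = 6
  N_2 = 2 + 6^2 = 38
So there are 38 ground terms available for substitution.
The clause has 2 distinct variables (z, y), each appearing in the body. In the free term algebra distinct substitutions yield syntactically distinct ground instances.
Number of ground instances = 38^2 = 1444.

1444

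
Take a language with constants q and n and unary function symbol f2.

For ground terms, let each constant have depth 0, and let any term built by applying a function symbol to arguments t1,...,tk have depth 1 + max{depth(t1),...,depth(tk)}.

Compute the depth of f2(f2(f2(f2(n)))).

4

depth(f2(n)) = 1 + depth(n) = 1 + 0 = 1
depth(f2(f2(n))) = 1 + depth(f2(n)) = 1 + 1 = 2
depth(f2(f2(f2(n)))) = 1 + depth(f2(f2(n))) = 1 + 2 = 3
depth(f2(f2(f2(f2(n))))) = 1 + depth(f2(f2(f2(n)))) = 1 + 3 = 4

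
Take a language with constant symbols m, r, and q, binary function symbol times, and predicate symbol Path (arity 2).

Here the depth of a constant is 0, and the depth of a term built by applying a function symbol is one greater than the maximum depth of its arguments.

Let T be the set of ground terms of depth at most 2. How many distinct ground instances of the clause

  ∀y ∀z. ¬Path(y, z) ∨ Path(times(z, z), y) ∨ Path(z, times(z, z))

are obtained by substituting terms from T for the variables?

Ground terms of depth ≤ 2:
  Let N_k count ground terms of depth at most k. Each non-constant term of depth ≤ k is some function symbol applied to depth-≤(k−1) arguments, giving N_k = 3 + N_{k-1}^2.
  N_0 = 3
  N_1 = 3 + 3^2 = 12
  N_2 = 3 + 12^2 = 147
So there are 147 ground terms available for substitution.
Each of y, z ranges independently over the available ground terms, and distinct assignments produce distinct instances.
Number of ground instances = 147^2 = 21609.

21609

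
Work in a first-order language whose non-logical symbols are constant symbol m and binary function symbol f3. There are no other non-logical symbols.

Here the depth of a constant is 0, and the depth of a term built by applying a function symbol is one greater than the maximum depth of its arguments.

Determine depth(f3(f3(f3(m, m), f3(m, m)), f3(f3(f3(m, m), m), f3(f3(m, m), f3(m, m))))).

depth(f3(m, m)) = 1 + max(0, 0) = 1
depth(f3(f3(m, m), f3(m, m))) = 1 + max(1, 1) = 2
depth(f3(f3(m, m), m)) = 1 + max(1, 0) = 2
depth(f3(f3(f3(m, m), m), f3(f3(m, m), f3(m, m)))) = 1 + max(2, 2) = 3
depth(f3(f3(f3(m, m), f3(m, m)), f3(f3(f3(m, m), m), f3(f3(m, m), f3(m, m))))) = 1 + max(2, 3) = 4

4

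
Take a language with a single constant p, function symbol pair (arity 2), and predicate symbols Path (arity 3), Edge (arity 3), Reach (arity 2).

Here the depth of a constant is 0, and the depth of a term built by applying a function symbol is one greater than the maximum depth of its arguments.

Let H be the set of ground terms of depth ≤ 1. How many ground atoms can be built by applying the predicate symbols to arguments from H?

20

First count ground terms of depth ≤ 1.
Let N_k count ground terms of depth at most k. Each non-constant term of depth ≤ k is some function symbol applied to depth-≤(k−1) arguments, giving N_k = 1 + N_{k-1}^2.
N_0 = 1
N_1 = 1 + 1^2 = 2
Explicitly: p, pair(p, p).
So |H| = 2.
Each predicate of arity r yields |H|^r ground atoms (one per choice of an r-tuple from H):
  Path: 2^3 = 8;  Edge: 2^3 = 8;  Reach: 2^2 = 4
Total ground atoms: 8 + 8 + 4 = 20.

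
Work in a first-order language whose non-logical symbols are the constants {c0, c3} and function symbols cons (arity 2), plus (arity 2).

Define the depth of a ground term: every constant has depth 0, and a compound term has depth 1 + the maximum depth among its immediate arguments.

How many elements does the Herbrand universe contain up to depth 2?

If N_k denotes the number of depth-≤k ground terms, the 2 constants give N_0 = 2, and each function symbol of arity r contributes N_{k-1}^r new terms at level k: N_k = 2 + N_{k-1}^2 + N_{k-1}^2.
N_0 = 2
N_1 = 2 + 2^2 + 2^2 = 10
N_2 = 2 + 10^2 + 10^2 = 202

202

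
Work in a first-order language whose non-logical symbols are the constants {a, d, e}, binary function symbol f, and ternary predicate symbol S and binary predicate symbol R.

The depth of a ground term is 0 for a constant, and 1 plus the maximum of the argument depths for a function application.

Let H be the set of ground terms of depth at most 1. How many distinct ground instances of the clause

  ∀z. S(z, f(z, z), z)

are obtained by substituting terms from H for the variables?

12

Ground terms of depth ≤ 1:
  If N_k denotes the number of depth-≤k ground terms, the 3 constants give N_0 = 3, and each function symbol of arity r contributes N_{k-1}^r new terms at level k: N_k = 3 + N_{k-1}^2.
  N_0 = 3
  N_1 = 3 + 3^2 = 12
So there are 12 ground terms available for substitution.
There is 1 variable to instantiate (z),  occurring in at least one literal, so different choices give different ground instances.
Number of ground instances = 12.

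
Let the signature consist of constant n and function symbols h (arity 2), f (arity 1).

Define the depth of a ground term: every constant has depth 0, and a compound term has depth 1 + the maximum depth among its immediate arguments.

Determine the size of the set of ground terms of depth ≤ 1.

3

Count level by level. With function symbols h/2, f/1, the terms of depth ≤ k are the 1 constant together with each function applied to depth-≤(k−1) tuples, so N_k = 1 + N_{k-1}^2 + N_{k-1}.
N_0 = 1
N_1 = 1 + 1^2 + 1 = 3
Explicitly: n, h(n, n), f(n).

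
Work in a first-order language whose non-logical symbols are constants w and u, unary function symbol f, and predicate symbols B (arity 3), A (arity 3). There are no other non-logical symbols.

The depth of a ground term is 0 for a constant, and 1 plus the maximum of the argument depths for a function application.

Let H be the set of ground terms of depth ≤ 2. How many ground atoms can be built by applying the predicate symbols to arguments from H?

432

First count ground terms of depth ≤ 2.
Count level by level. With function symbols f/1, the terms of depth ≤ k are the 2 constants together with each function applied to depth-≤(k−1) tuples, so N_k = 2 + N_{k-1}.
N_0 = 2
N_1 = 2 + 2 = 4
N_2 = 2 + 4 = 6
So |H| = 6.
For each predicate symbol, the number of ground atoms is |H| raised to its arity; summing:
  B: 6^3 = 216;  A: 6^3 = 216
Total ground atoms: 216 + 216 = 432.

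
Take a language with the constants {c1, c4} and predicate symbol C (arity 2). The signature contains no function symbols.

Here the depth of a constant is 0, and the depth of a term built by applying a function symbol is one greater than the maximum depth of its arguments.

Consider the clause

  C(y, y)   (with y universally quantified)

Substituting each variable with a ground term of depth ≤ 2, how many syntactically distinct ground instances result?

2

Ground terms of depth ≤ 2:
  With no function symbols every ground term is a constant, so there are exactly 2 ground terms at every depth bound.
  N_0 = 2
  N_1 = 2
  N_2 = 2
  Explicitly: c1, c4.
So there are 2 ground terms available for substitution.
The body mentions the single quantified variable y; since ground terms form a free algebra, no two substitutions collapse to the same formula.
Number of ground instances = 2.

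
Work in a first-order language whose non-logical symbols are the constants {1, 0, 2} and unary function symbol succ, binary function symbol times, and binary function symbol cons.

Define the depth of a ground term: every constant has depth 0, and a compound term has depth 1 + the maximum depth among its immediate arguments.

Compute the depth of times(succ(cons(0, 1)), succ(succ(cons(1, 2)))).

depth(cons(0, 1)) = 1 + max(0, 0) = 1
depth(succ(cons(0, 1))) = 1 + depth(cons(0, 1)) = 1 + 1 = 2
depth(cons(1, 2)) = 1 + max(0, 0) = 1
depth(succ(cons(1, 2))) = 1 + depth(cons(1, 2)) = 1 + 1 = 2
depth(succ(succ(cons(1, 2)))) = 1 + depth(succ(cons(1, 2))) = 1 + 2 = 3
depth(times(succ(cons(0, 1)), succ(succ(cons(1, 2))))) = 1 + max(2, 3) = 4

4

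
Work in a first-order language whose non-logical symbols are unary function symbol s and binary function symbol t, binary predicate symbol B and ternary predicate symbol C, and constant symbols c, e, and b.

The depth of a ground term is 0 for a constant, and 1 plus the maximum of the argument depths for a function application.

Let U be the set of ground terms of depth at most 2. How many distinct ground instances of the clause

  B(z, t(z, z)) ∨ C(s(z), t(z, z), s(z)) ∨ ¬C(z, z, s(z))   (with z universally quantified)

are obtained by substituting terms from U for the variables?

Ground terms of depth ≤ 2:
  Let N_k = |{terms of depth ≤ k}|. Then N_0 = 3 and N_k = 3 + N_{k-1} + N_{k-1}^2 for k ≥ 1 (one summand per function symbol, arity giving the exponent).
  N_0 = 3
  N_1 = 3 + 3 + 3^2 = 15
  N_2 = 3 + 15 + 15^2 = 243
So there are 243 ground terms available for substitution.
The body mentions the single quantified variable z; since ground terms form a free algebra, no two substitutions collapse to the same formula.
Number of ground instances = 243.

243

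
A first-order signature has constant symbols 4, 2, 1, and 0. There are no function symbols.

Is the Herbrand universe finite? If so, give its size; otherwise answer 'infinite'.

4

There are no function symbols, so every ground term is one of the 4 constants.
The Herbrand universe is {4, 2, 1, 0}, which is finite with 4 elements.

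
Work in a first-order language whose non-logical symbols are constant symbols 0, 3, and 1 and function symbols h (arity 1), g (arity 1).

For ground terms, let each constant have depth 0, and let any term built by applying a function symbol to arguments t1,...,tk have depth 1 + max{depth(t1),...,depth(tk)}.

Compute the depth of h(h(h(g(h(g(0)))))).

depth(g(0)) = 1 + depth(0) = 1 + 0 = 1
depth(h(g(0))) = 1 + depth(g(0)) = 1 + 1 = 2
depth(g(h(g(0)))) = 1 + depth(h(g(0))) = 1 + 2 = 3
depth(h(g(h(g(0))))) = 1 + depth(g(h(g(0)))) = 1 + 3 = 4
depth(h(h(g(h(g(0)))))) = 1 + depth(h(g(h(g(0))))) = 1 + 4 = 5
depth(h(h(h(g(h(g(0))))))) = 1 + depth(h(h(g(h(g(0)))))) = 1 + 5 = 6

6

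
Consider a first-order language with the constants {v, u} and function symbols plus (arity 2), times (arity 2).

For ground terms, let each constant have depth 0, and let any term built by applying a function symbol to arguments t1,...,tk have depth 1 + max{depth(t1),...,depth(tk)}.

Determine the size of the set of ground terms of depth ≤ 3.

If N_k denotes the number of depth-≤k ground terms, the 2 constants give N_0 = 2, and each function symbol of arity r contributes N_{k-1}^r new terms at level k: N_k = 2 + N_{k-1}^2 + N_{k-1}^2.
N_0 = 2
N_1 = 2 + 2^2 + 2^2 = 10
N_2 = 2 + 10^2 + 10^2 = 202
N_3 = 2 + 202^2 + 202^2 = 81610

81610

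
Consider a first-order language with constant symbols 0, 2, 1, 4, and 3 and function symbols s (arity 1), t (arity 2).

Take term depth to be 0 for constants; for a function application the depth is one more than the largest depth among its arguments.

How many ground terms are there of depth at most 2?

If N_k denotes the number of depth-≤k ground terms, the 5 constants give N_0 = 5, and each function symbol of arity r contributes N_{k-1}^r new terms at level k: N_k = 5 + N_{k-1} + N_{k-1}^2.
N_0 = 5
N_1 = 5 + 5 + 5^2 = 35
N_2 = 5 + 35 + 35^2 = 1265

1265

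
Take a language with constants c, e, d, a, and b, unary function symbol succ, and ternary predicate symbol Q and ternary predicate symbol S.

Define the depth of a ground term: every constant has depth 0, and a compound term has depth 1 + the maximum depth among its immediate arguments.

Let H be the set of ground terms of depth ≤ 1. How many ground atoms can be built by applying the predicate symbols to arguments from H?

First count ground terms of depth ≤ 1.
Let N_k = |{terms of depth ≤ k}|. Then N_0 = 5 and N_k = 5 + N_{k-1} for k ≥ 1 (one summand per function symbol, arity giving the exponent).
N_0 = 5
N_1 = 5 + 5 = 10
Explicitly: c, e, d, a, b, succ(c), succ(e), succ(d), succ(a), succ(b).
So |H| = 10.
Ground atoms are formed by filling each argument slot of a predicate with a term from H, so an r-ary predicate gives |H|^r atoms:
  Q: 10^3 = 1000;  S: 10^3 = 1000
Total ground atoms: 1000 + 1000 = 2000.

2000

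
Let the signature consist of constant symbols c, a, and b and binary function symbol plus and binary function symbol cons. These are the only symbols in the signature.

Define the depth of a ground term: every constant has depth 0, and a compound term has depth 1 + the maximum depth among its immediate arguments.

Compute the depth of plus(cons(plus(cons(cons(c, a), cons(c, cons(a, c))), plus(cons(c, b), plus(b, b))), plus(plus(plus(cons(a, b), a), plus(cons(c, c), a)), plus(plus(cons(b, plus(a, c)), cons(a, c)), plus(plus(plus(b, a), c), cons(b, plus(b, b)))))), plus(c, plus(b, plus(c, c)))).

depth(cons(c, a)) = 1 + max(0, 0) = 1
depth(cons(a, c)) = 1 + max(0, 0) = 1
depth(cons(c, cons(a, c))) = 1 + max(0, 1) = 2
depth(cons(cons(c, a), cons(c, cons(a, c)))) = 1 + max(1, 2) = 3
depth(cons(c, b)) = 1 + max(0, 0) = 1
depth(plus(b, b)) = 1 + max(0, 0) = 1
depth(plus(cons(c, b), plus(b, b))) = 1 + max(1, 1) = 2
depth(plus(cons(cons(c, a), cons(c, cons(a, c))), plus(cons(c, b), plus(b, b)))) = 1 + max(3, 2) = 4
depth(cons(a, b)) = 1 + max(0, 0) = 1
depth(plus(cons(a, b), a)) = 1 + max(1, 0) = 2
depth(cons(c, c)) = 1 + max(0, 0) = 1
depth(plus(cons(c, c), a)) = 1 + max(1, 0) = 2
depth(plus(plus(cons(a, b), a), plus(cons(c, c), a))) = 1 + max(2, 2) = 3
depth(plus(a, c)) = 1 + max(0, 0) = 1
depth(cons(b, plus(a, c))) = 1 + max(0, 1) = 2
depth(plus(cons(b, plus(a, c)), cons(a, c))) = 1 + max(2, 1) = 3
depth(plus(b, a)) = 1 + max(0, 0) = 1
depth(plus(plus(b, a), c)) = 1 + max(1, 0) = 2
depth(cons(b, plus(b, b))) = 1 + max(0, 1) = 2
depth(plus(plus(plus(b, a), c), cons(b, plus(b, b)))) = 1 + max(2, 2) = 3
depth(plus(plus(cons(b, plus(a, c)), cons(a, c)), plus(plus(plus(b, a), c), cons(b, plus(b, b))))) = 1 + max(3, 3) = 4
depth(plus(plus(plus(cons(a, b), a), plus(cons(c, c), a)), plus(plus(cons(b, plus(a, c)), cons(a, c)), plus(plus(plus(b, a), c), cons(b, plus(b, b)))))) = 1 + max(3, 4) = 5
depth(cons(plus(cons(cons(c, a), cons(c, cons(a, c))), plus(cons(c, b), plus(b, b))), plus(plus(plus(cons(a, b), a), plus(cons(c, c), a)), plus(plus(cons(b, plus(a, c)), cons(a, c)), plus(plus(plus(b, a), c), cons(b, plus(b, b))))))) = 1 + max(4, 5) = 6
depth(plus(c, c)) = 1 + max(0, 0) = 1
depth(plus(b, plus(c, c))) = 1 + max(0, 1) = 2
depth(plus(c, plus(b, plus(c, c)))) = 1 + max(0, 2) = 3
depth(plus(cons(plus(cons(cons(c, a), cons(c, cons(a, c))), plus(cons(c, b), plus(b, b))), plus(plus(plus(cons(a, b), a), plus(cons(c, c), a)), plus(plus(cons(b, plus(a, c)), cons(a, c)), plus(plus(plus(b, a), c), cons(b, plus(b, b)))))), plus(c, plus(b, plus(c, c))))) = 1 + max(6, 3) = 7

7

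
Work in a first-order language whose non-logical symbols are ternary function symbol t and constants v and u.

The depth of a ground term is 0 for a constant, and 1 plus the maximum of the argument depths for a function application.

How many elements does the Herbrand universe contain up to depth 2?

1002

Let N_k count ground terms of depth at most k. Each non-constant term of depth ≤ k is some function symbol applied to depth-≤(k−1) arguments, giving N_k = 2 + N_{k-1}^3.
N_0 = 2
N_1 = 2 + 2^3 = 10
N_2 = 2 + 10^3 = 1002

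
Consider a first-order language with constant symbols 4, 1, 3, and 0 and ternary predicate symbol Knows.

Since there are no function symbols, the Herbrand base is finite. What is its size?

With no function symbols, the Herbrand universe is just the 4 constants.
Ground atoms per predicate: Knows: 4^3 = 64.
Herbrand base size = 64 = 64.

64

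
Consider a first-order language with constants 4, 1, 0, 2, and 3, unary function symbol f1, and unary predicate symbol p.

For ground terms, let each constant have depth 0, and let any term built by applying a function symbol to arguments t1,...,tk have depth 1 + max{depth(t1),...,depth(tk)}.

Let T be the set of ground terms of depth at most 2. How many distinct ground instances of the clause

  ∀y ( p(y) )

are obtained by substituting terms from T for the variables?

15

Ground terms of depth ≤ 2:
  Let N_k = |{terms of depth ≤ k}|. Then N_0 = 5 and N_k = 5 + N_{k-1} for k ≥ 1 (one summand per function symbol, arity giving the exponent).
  N_0 = 5
  N_1 = 5 + 5 = 10
  N_2 = 5 + 10 = 15
So there are 15 ground terms available for substitution.
The clause has 1 distinct variable (y), which appears in the body. In the free term algebra distinct substitutions yield syntactically distinct ground instances.
Number of ground instances = 15.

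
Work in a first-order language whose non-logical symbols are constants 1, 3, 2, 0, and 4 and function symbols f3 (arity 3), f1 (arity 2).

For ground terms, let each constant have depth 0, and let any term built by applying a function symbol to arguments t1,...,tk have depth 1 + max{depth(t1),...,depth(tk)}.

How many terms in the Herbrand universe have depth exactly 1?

150

If N_k denotes the number of depth-≤k ground terms, the 5 constants give N_0 = 5, and each function symbol of arity r contributes N_{k-1}^r new terms at level k: N_k = 5 + N_{k-1}^3 + N_{k-1}^2.
N_0 = 5
N_1 = 5 + 5^3 + 5^2 = 155
Terms of depth exactly 1: N_1 − N_0 = 155 − 5 = 150.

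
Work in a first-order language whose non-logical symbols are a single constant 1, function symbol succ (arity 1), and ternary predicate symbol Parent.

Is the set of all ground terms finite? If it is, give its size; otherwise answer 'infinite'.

infinite

The signature has at least one function symbol (succ, arity 1) and at least one constant (1).
Iterating succ gives infinitely many distinct ground terms: 1, succ(1), succ(succ(1)), ...
So the Herbrand universe is infinite.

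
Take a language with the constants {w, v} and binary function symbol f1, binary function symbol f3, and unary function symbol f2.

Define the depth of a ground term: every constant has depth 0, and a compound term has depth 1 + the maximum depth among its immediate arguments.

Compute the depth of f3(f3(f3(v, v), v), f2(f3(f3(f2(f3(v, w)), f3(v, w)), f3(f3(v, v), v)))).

depth(f3(v, v)) = 1 + max(0, 0) = 1
depth(f3(f3(v, v), v)) = 1 + max(1, 0) = 2
depth(f3(v, w)) = 1 + max(0, 0) = 1
depth(f2(f3(v, w))) = 1 + depth(f3(v, w)) = 1 + 1 = 2
depth(f3(f2(f3(v, w)), f3(v, w))) = 1 + max(2, 1) = 3
depth(f3(f3(f2(f3(v, w)), f3(v, w)), f3(f3(v, v), v))) = 1 + max(3, 2) = 4
depth(f2(f3(f3(f2(f3(v, w)), f3(v, w)), f3(f3(v, v), v)))) = 1 + depth(f3(f3(f2(f3(v, w)), f3(v, w)), f3(f3(v, v), v))) = 1 + 4 = 5
depth(f3(f3(f3(v, v), v), f2(f3(f3(f2(f3(v, w)), f3(v, w)), f3(f3(v, v), v))))) = 1 + max(2, 5) = 6

6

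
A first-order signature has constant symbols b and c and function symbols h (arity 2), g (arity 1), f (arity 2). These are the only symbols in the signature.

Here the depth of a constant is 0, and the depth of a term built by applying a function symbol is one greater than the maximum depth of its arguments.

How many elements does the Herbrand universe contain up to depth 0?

2

Count level by level. With function symbols h/2, g/1, f/2, the terms of depth ≤ k are the 2 constants together with each function applied to depth-≤(k−1) tuples, so N_k = 2 + N_{k-1}^2 + N_{k-1} + N_{k-1}^2.
N_0 = 2
Explicitly: b, c.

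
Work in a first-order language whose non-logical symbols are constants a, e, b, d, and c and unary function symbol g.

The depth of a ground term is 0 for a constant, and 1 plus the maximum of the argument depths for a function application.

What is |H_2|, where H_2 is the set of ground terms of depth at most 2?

15

Count level by level. With function symbols g/1, the terms of depth ≤ k are the 5 constants together with each function applied to depth-≤(k−1) tuples, so N_k = 5 + N_{k-1}.
N_0 = 5
N_1 = 5 + 5 = 10
N_2 = 5 + 10 = 15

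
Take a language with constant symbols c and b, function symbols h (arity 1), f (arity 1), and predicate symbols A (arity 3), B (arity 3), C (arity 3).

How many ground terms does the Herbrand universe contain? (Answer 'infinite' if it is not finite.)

infinite

The signature has at least one function symbol (h, arity 1) and at least one constant (c).
Iterating h gives infinitely many distinct ground terms: c, h(c), h(h(c)), ...
So the Herbrand universe is infinite.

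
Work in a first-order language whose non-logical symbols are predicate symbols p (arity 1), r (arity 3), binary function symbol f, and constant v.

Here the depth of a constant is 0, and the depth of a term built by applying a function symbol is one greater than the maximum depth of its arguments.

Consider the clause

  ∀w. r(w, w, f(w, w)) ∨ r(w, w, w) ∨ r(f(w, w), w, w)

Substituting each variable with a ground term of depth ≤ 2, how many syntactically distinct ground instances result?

5

Ground terms of depth ≤ 2:
  Let N_k = |{terms of depth ≤ k}|. Then N_0 = 1 and N_k = 1 + N_{k-1}^2 for k ≥ 1 (one summand per function symbol, arity giving the exponent).
  N_0 = 1
  N_1 = 1 + 1^2 = 2
  N_2 = 1 + 2^2 = 5
So there are 5 ground terms available for substitution.
There is 1 variable to instantiate (w),  occurring in at least one literal, so different choices give different ground instances.
Number of ground instances = 5.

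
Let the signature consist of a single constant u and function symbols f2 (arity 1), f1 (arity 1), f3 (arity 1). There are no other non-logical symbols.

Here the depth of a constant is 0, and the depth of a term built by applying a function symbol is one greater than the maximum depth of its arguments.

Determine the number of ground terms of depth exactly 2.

9

If N_k denotes the number of depth-≤k ground terms, the 1 constant gives N_0 = 1, and each function symbol of arity r contributes N_{k-1}^r new terms at level k: N_k = 1 + N_{k-1} + N_{k-1} + N_{k-1}.
N_0 = 1
N_1 = 1 + 1 + 1 + 1 = 4
N_2 = 1 + 4 + 4 + 4 = 13
Terms of depth exactly 2: N_2 − N_1 = 13 − 4 = 9.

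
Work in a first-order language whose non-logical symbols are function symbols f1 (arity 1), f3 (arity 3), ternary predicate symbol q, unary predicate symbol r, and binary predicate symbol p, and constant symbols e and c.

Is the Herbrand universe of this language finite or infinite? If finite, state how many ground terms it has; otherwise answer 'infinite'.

infinite

The signature has at least one function symbol (f1, arity 1) and at least one constant (e).
Iterating f1 gives infinitely many distinct ground terms: e, f1(e), f1(f1(e)), ...
So the Herbrand universe is infinite.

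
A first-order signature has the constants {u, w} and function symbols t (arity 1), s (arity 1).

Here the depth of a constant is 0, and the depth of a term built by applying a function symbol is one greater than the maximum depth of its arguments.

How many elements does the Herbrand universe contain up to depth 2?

14

Let N_k = |{terms of depth ≤ k}|. Then N_0 = 2 and N_k = 2 + N_{k-1} + N_{k-1} for k ≥ 1 (one summand per function symbol, arity giving the exponent).
N_0 = 2
N_1 = 2 + 2 + 2 = 6
N_2 = 2 + 6 + 6 = 14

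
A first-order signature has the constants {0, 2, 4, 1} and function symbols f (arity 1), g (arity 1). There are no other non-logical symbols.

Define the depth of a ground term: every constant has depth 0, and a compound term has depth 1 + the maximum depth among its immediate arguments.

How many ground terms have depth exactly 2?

Count level by level. With function symbols f/1, g/1, the terms of depth ≤ k are the 4 constants together with each function applied to depth-≤(k−1) tuples, so N_k = 4 + N_{k-1} + N_{k-1}.
N_0 = 4
N_1 = 4 + 4 + 4 = 12
N_2 = 4 + 12 + 12 = 28
Terms of depth exactly 2: N_2 − N_1 = 28 − 12 = 16.

16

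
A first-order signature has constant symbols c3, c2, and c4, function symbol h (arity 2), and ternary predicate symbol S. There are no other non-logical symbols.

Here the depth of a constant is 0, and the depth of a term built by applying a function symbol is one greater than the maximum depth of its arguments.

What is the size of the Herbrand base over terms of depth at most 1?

1728

First count ground terms of depth ≤ 1.
If N_k denotes the number of depth-≤k ground terms, the 3 constants give N_0 = 3, and each function symbol of arity r contributes N_{k-1}^r new terms at level k: N_k = 3 + N_{k-1}^2.
N_0 = 3
N_1 = 3 + 3^2 = 12
So |H| = 12.
Each predicate of arity r yields |H|^r ground atoms (one per choice of an r-tuple from H):
  S: 12^3 = 1728
Total ground atoms: 1728.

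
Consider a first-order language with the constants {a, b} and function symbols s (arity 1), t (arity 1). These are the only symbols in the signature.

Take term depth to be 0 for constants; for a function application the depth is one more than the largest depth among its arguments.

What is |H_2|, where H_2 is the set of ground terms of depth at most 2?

14

Count level by level. With function symbols s/1, t/1, the terms of depth ≤ k are the 2 constants together with each function applied to depth-≤(k−1) tuples, so N_k = 2 + N_{k-1} + N_{k-1}.
N_0 = 2
N_1 = 2 + 2 + 2 = 6
N_2 = 2 + 6 + 6 = 14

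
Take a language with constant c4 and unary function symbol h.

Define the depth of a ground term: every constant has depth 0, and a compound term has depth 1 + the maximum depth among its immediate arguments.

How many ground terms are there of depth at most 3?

4

Let N_k count ground terms of depth at most k. Each non-constant term of depth ≤ k is some function symbol applied to depth-≤(k−1) arguments, giving N_k = 1 + N_{k-1}.
N_0 = 1
N_1 = 1 + 1 = 2
N_2 = 1 + 2 = 3
N_3 = 1 + 3 = 4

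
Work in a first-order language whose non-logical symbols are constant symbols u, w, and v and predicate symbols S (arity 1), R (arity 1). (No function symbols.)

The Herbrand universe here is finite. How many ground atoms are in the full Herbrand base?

6

With no function symbols, the Herbrand universe is just the 3 constants.
Ground atoms per predicate: S: 3, R: 3.
Herbrand base size = 3 + 3 = 6.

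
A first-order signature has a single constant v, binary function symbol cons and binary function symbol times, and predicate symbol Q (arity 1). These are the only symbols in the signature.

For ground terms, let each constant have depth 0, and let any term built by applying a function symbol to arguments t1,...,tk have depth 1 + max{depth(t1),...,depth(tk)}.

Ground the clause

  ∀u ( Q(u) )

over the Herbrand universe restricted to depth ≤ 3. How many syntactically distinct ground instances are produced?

Ground terms of depth ≤ 3:
  Let N_k = |{terms of depth ≤ k}|. Then N_0 = 1 and N_k = 1 + N_{k-1}^2 + N_{k-1}^2 for k ≥ 1 (one summand per function symbol, arity giving the exponent).
  N_0 = 1
  N_1 = 1 + 1^2 + 1^2 = 3
  N_2 = 1 + 3^2 + 3^2 = 19
  N_3 = 1 + 19^2 + 19^2 = 723
So there are 723 ground terms available for substitution.
The body mentions the single quantified variable u; since ground terms form a free algebra, no two substitutions collapse to the same formula.
Number of ground instances = 723.

723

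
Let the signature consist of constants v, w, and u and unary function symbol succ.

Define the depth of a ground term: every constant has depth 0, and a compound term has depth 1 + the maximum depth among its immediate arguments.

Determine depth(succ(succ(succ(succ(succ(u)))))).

5

depth(succ(u)) = 1 + depth(u) = 1 + 0 = 1
depth(succ(succ(u))) = 1 + depth(succ(u)) = 1 + 1 = 2
depth(succ(succ(succ(u)))) = 1 + depth(succ(succ(u))) = 1 + 2 = 3
depth(succ(succ(succ(succ(u))))) = 1 + depth(succ(succ(succ(u)))) = 1 + 3 = 4
depth(succ(succ(succ(succ(succ(u)))))) = 1 + depth(succ(succ(succ(succ(u))))) = 1 + 4 = 5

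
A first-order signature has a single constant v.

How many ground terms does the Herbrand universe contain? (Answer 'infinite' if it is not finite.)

There are no function symbols, so the only ground term is the single constant.
The Herbrand universe is {v}, finite with 1 element.

1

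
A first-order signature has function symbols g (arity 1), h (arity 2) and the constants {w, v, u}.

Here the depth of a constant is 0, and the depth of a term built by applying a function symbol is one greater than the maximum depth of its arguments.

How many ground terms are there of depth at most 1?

Count level by level. With function symbols g/1, h/2, the terms of depth ≤ k are the 3 constants together with each function applied to depth-≤(k−1) tuples, so N_k = 3 + N_{k-1} + N_{k-1}^2.
N_0 = 3
N_1 = 3 + 3 + 3^2 = 15

15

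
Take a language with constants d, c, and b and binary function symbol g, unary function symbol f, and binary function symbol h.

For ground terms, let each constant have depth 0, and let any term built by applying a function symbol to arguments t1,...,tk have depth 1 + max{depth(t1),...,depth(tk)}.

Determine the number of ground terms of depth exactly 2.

If N_k denotes the number of depth-≤k ground terms, the 3 constants give N_0 = 3, and each function symbol of arity r contributes N_{k-1}^r new terms at level k: N_k = 3 + N_{k-1}^2 + N_{k-1} + N_{k-1}^2.
N_0 = 3
N_1 = 3 + 3^2 + 3 + 3^2 = 24
N_2 = 3 + 24^2 + 24 + 24^2 = 1179
Terms of depth exactly 2: N_2 − N_1 = 1179 − 24 = 1155.

1155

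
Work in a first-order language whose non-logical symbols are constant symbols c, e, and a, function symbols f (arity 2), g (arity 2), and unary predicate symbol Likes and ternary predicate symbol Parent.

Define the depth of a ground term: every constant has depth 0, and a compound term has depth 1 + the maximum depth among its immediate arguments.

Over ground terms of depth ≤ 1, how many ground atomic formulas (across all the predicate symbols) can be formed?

9282

First count ground terms of depth ≤ 1.
Count level by level. With function symbols f/2, g/2, the terms of depth ≤ k are the 3 constants together with each function applied to depth-≤(k−1) tuples, so N_k = 3 + N_{k-1}^2 + N_{k-1}^2.
N_0 = 3
N_1 = 3 + 3^2 + 3^2 = 21
So |H| = 21.
Each predicate of arity r yields |H|^r ground atoms (one per choice of an r-tuple from H):
  Likes: 21;  Parent: 21^3 = 9261
Total ground atoms: 21 + 9261 = 9282.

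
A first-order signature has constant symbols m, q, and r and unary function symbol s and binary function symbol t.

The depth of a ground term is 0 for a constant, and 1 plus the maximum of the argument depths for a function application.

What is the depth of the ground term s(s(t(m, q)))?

3

depth(t(m, q)) = 1 + max(0, 0) = 1
depth(s(t(m, q))) = 1 + depth(t(m, q)) = 1 + 1 = 2
depth(s(s(t(m, q)))) = 1 + depth(s(t(m, q))) = 1 + 2 = 3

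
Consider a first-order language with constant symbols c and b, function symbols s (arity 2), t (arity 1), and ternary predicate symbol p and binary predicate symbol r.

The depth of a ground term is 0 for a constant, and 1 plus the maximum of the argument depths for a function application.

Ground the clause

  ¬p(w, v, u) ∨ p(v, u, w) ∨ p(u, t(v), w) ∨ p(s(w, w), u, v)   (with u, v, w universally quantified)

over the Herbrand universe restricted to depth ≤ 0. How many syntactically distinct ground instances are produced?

Ground terms of depth ≤ 0:
  Let N_k count ground terms of depth at most k. Each non-constant term of depth ≤ k is some function symbol applied to depth-≤(k−1) arguments, giving N_k = 2 + N_{k-1}^2 + N_{k-1}.
  N_0 = 2
So there are 2 ground terms available for substitution.
The body mentions every one of the 3 quantified variables; since ground terms form a free algebra, no two substitutions collapse to the same formula.
Number of ground instances = 2^3 = 8.

8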